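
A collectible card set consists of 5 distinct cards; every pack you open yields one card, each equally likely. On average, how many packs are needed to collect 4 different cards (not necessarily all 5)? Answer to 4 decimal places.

With k distinct cards already seen, the next new one arrives after an expected 5/(5-k) packs.
Sum over k = 0,...,3: E = 5/5 + 5/4 + 5/3 + 5/2 = 6.41667.

6.4167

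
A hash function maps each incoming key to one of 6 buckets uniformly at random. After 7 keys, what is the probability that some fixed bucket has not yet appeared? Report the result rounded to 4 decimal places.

0.2791

On each key the fixed bucket fails to appear with probability 5/6.
P(still missing after 7) = (5/6)^7 = 0.27908.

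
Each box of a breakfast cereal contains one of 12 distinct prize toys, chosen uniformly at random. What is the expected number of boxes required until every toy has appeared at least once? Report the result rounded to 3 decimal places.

After k distinct toys have appeared, the next box gives a new one with probability (12-k)/12, so the expected wait for the (k+1)-th is 12/(12-k).
E[T] = 12/12 + 12/11 + 12/10 + ... + 12/2 + 12/1 = 12·H_{12}.
H_{12} = 3.1032, so E[T] = 37.2385.

37.239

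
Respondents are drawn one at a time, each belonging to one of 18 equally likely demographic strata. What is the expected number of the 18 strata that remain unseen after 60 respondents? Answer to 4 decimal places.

For each stratum, P(unseen after 60) = (17/18)^60 = 0.03240.
By linearity of expectation, E[unseen] = 18·(17/18)^60 = 0.58325.

0.5833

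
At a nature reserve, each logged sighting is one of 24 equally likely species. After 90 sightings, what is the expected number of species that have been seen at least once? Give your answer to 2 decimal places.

For each species, P(seen in 90 sightings) = 1 - (23/24)^90 = 0.978.
By linearity of expectation, E[distinct seen] = 24·(1 - (23/24)^90) = 23.479.

23.48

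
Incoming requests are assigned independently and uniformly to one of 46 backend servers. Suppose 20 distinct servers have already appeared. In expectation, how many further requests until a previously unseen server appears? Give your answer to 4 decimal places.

1.7692

The number of requests until the next new server is geometric with success probability 26/46, so its mean is 46/26.
E = 46/26 = 1.76923.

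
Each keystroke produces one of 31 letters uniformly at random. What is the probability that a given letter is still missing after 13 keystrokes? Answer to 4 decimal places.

Each keystroke misses the fixed letter with probability (31-1)/31 = 30/31, independently.
P(still missing after 13) = (30/31)^13 = 0.65294.

0.6529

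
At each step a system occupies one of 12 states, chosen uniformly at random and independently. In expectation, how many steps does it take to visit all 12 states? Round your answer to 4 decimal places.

Split into phases: going from k distinct to k+1 distinct takes on average 12/(12-k) steps.
E[T] = 12/12 + 12/11 + 12/10 + ... + 12/2 + 12/1 = 12·H_{12}.
H_{12} = 3.10321, so E[T] = 37.23853.

37.2385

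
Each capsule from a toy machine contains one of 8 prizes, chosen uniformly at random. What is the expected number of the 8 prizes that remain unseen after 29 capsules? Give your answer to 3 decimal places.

For each prize, P(unseen after 29) = (7/8)^29 = 0.0208.
By linearity of expectation, E[unseen] = 8·(7/8)^29 = 0.1665.

0.166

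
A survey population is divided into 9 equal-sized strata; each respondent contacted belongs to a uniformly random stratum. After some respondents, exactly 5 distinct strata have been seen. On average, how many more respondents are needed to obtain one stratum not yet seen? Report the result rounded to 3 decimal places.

2.250

The number of respondents until the next new stratum is geometric with success probability 4/9, so its mean is 9/4.
E = 9/4 = 2.2500.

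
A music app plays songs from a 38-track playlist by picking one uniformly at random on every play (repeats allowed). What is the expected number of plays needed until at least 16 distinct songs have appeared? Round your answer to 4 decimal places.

Going from k to k+1 distinct takes a geometric number of plays with mean 38/(38-k).
Sum over k = 0,...,15: E = 38/38 + 38/37 + 38/36 + ... + 38/24 + 38/23 = 20.40937.

20.4094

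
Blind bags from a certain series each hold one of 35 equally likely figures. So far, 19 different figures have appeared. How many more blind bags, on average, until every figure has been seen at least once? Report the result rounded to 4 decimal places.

118.3255

With k distinct figures already seen, the next new one takes an expected 35/(35-k) blind bags.
Sum over k = 19,...,34: E = 35/16 + 35/15 + 35/14 + ... + 35/2 + 35/1 = 118.32551.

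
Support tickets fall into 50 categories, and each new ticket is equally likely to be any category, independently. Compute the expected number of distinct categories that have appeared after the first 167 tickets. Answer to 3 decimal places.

For each category, P(seen in 167 tickets) = 1 - (49/50)^167 = 0.9657.
By linearity of expectation, E[distinct seen] = 50·(1 - (49/50)^167) = 48.2871.

48.287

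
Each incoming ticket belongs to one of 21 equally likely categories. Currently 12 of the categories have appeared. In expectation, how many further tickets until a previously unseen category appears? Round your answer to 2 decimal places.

Each ticket yields a new category with probability (21-12)/21 = 9/21, so the wait is geometric with mean 21/9.
E = 21/9 = 2.333.

2.33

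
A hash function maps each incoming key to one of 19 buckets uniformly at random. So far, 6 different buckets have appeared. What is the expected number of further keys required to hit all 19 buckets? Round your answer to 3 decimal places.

60.423

With k distinct buckets already seen, the next new one takes an expected 19/(19-k) keys.
Sum over k = 6,...,18: E = 19/13 + 19/12 + 19/11 + ... + 19/2 + 19/1 = 60.4225.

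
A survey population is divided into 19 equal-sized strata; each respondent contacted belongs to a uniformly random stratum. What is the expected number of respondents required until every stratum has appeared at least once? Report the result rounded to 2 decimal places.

Split into phases: going from k distinct to k+1 distinct takes on average 19/(19-k) respondents.
E[T] = 19/19 + 19/18 + 19/17 + ... + 19/2 + 19/1 = 19·H_{19}.
H_{19} = 3.548, so E[T] = 67.407.

67.41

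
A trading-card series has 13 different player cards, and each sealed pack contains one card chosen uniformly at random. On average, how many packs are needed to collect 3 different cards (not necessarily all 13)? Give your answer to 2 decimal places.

Going from k to k+1 distinct takes a geometric number of packs with mean 13/(13-k).
Sum over k = 0,...,2: E = 13/13 + 13/12 + 13/11 = 3.265.

3.27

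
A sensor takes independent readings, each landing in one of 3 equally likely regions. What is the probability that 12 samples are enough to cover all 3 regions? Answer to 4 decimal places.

0.9769

By inclusion–exclusion over which regions are missing,
P(all seen) = Σ_{j=0}^{3} (-1)^j C(3,j)((3-j)/3)^12
= 1.00000 - 0.02312 + 0.00001 - 0.00000
= 0.97688.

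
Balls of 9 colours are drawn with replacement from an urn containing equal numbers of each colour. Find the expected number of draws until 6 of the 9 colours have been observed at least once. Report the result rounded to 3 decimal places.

Going from k to k+1 distinct takes a geometric number of draws with mean 9/(9-k).
Sum over k = 0,...,5: E = 9/9 + 9/8 + 9/7 + 9/6 + 9/5 + 9/4 = 8.9607.

8.961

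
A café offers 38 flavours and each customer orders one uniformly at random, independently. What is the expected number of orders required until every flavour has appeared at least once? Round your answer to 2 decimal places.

Split into phases: going from k distinct to k+1 distinct takes on average 38/(38-k) orders.
E[T] = 38/38 + 38/37 + 38/36 + ... + 38/2 + 38/1 = 38·H_{38}.
H_{38} = 4.228, so E[T] = 160.660.

160.66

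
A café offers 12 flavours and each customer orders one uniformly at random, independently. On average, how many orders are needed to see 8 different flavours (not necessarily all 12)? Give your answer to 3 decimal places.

Going from k to k+1 distinct takes a geometric number of orders with mean 12/(12-k).
Sum over k = 0,...,7: E = 12/12 + 12/11 + 12/10 + ... + 12/6 + 12/5 = 12.2385.

12.239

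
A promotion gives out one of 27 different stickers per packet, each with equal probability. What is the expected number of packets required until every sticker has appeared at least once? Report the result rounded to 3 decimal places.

105.069

The wait to go from k to k+1 distinct stickers is geometric with mean 27/(27-k).
E[T] = 27/27 + 27/26 + 27/25 + ... + 27/2 + 27/1 = 27·H_{27}.
H_{27} = 3.8915, so E[T] = 105.0693.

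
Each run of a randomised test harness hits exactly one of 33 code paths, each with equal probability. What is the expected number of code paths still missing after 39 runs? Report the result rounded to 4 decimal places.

For each code path, P(unseen after 39) = (32/33)^39 = 0.30117.
By linearity of expectation, E[unseen] = 33·(32/33)^39 = 9.93847.

9.9385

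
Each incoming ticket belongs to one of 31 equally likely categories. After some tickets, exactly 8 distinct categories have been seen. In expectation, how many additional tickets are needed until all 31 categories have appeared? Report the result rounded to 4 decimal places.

With k distinct categories already seen, the next new one takes an expected 31/(31-k) tickets.
Sum over k = 8,...,30: E = 31/23 + 31/22 + 31/21 + ... + 31/2 + 31/1 = 115.76304.

115.7630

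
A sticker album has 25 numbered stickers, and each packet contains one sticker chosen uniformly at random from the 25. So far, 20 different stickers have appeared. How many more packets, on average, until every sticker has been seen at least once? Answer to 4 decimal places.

57.0833

The wait to go from k to k+1 distinct stickers is geometric with mean 25/(25-k).
Sum over k = 20,...,24: E = 25/5 + 25/4 + 25/3 + 25/2 + 25/1 = 57.08333.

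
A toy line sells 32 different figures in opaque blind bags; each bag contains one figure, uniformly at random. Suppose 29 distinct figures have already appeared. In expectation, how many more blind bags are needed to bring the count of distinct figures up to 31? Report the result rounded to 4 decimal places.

26.6667

With k distinct figures already seen, the next new one takes an expected 32/(32-k) blind bags.
Sum over k = 29,...,30: E = 32/3 + 32/2 = 26.66667.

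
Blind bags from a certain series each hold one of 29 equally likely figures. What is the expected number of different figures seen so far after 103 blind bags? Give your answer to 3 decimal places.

For each figure, P(seen in 103 blind bags) = 1 - (28/29)^103 = 0.9731.
By linearity of expectation, E[distinct seen] = 29·(1 - (28/29)^103) = 28.2189.

28.219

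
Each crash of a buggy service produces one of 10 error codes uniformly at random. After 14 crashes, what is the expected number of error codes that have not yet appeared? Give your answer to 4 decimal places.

For each error code, P(unseen after 14) = (9/10)^14 = 0.22877.
By linearity of expectation, E[unseen] = 10·(9/10)^14 = 2.28768.

2.2877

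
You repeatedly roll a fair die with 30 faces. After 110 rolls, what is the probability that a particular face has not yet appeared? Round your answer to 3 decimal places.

Each roll misses the fixed face with probability (30-1)/30 = 29/30, independently.
P(still missing after 110) = (29/30)^110 = 0.0240.

0.024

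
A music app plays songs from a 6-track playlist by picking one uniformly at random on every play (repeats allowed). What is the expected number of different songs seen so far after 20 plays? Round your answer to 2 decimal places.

For each song, P(seen in 20 plays) = 1 - (5/6)^20 = 0.974.
By linearity of expectation, E[distinct seen] = 6·(1 - (5/6)^20) = 5.843.

5.84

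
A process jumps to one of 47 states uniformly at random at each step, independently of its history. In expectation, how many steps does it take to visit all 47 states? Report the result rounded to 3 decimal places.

208.584

The wait to go from k to k+1 distinct states is geometric with mean 47/(47-k).
E[T] = 47/47 + 47/46 + 47/45 + ... + 47/2 + 47/1 = 47·H_{47}.
H_{47} = 4.4380, so E[T] = 208.5843.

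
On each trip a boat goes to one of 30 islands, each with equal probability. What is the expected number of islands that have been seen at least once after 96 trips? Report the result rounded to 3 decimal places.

For each island, P(seen in 96 trips) = 1 - (29/30)^96 = 0.9614.
By linearity of expectation, E[distinct seen] = 30·(1 - (29/30)^96) = 28.8421.

28.842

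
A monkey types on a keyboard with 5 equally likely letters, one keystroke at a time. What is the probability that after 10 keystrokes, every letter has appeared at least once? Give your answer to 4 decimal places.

0.5225

Let A_i be the event that letter i is missing after 10 keystrokes. By inclusion–exclusion on the A_i,
P(all seen) = Σ_{j=0}^{5} (-1)^j C(5,j)((5-j)/5)^10
= 1.00000 - 0.53687 + 0.06047 - 0.00105 + 0.00000 - 0.00000
= 0.52255.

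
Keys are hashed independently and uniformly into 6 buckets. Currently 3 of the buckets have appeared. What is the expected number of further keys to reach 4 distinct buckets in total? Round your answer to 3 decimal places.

With k distinct buckets already seen, the next new one takes an expected 6/(6-k) keys.
Only the k = 3 term is needed: E = 6/3 = 2.0000.

2.000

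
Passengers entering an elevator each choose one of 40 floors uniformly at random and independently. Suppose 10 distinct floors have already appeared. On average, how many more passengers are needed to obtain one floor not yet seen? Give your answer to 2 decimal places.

1.33

The number of passengers until the next new floor is geometric with success probability 30/40, so its mean is 40/30.
E = 40/30 = 1.333.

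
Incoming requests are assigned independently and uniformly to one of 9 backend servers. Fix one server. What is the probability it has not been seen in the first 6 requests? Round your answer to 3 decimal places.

0.493

On each request the fixed server fails to appear with probability 8/9.
P(still missing after 6) = (8/9)^6 = 0.4933.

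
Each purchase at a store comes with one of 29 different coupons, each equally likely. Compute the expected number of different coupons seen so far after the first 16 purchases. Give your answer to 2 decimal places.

For each coupon, P(seen in 16 purchases) = 1 - (28/29)^16 = 0.430.
By linearity of expectation, E[distinct seen] = 29·(1 - (28/29)^16) = 12.459.

12.46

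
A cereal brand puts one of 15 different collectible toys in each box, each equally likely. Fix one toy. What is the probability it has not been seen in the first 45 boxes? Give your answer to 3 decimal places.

0.045

On each box the fixed toy fails to appear with probability 14/15.
P(still missing after 45) = (14/15)^45 = 0.0448.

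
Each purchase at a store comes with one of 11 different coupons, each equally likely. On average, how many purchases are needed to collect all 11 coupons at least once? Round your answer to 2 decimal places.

Split into phases: going from k distinct to k+1 distinct takes on average 11/(11-k) purchases.
E[T] = 11/11 + 11/10 + 11/9 + ... + 11/2 + 11/1 = 11·H_{11}.
H_{11} = 3.020, so E[T] = 33.219.

33.22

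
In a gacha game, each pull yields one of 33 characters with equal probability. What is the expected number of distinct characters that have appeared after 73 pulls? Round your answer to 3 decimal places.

For each character, P(seen in 73 pulls) = 1 - (32/33)^73 = 0.8942.
By linearity of expectation, E[distinct seen] = 33·(1 - (32/33)^73) = 29.5090.

29.509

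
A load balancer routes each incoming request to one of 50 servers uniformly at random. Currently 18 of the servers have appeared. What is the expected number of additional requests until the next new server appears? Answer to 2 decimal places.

1.56

Each request yields a new server with probability (50-18)/50 = 32/50, so the wait is geometric with mean 50/32.
E = 50/32 = 1.563.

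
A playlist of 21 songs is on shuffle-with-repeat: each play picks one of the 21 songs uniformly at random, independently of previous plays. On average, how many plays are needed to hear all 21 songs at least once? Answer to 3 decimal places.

76.553

The wait to go from k to k+1 distinct songs is geometric with mean 21/(21-k).
E[T] = 21/21 + 21/20 + 21/19 + ... + 21/2 + 21/1 = 21·H_{21}.
H_{21} = 3.6454, so E[T] = 76.5525.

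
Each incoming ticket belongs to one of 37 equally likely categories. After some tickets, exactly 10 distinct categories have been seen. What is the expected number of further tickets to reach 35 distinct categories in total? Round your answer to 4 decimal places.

With k distinct categories already seen, the next new one takes an expected 37/(37-k) tickets.
Sum over k = 10,...,34: E = 37/27 + 37/26 + 37/25 + ... + 37/4 + 37/3 = 88.48390.

88.4839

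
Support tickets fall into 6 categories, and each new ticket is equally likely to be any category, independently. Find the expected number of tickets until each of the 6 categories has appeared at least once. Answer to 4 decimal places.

14.7000

The wait to go from k to k+1 distinct categories is geometric with mean 6/(6-k).
E[T] = 6/6 + 6/5 + 6/4 + 6/3 + 6/2 + 6/1 = 6·H_{6}.
H_{6} = 2.45000, so E[T] = 14.70000.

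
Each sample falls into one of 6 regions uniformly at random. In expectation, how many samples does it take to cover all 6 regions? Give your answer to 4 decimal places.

The wait to go from k to k+1 distinct regions is geometric with mean 6/(6-k).
E[T] = 6/6 + 6/5 + 6/4 + 6/3 + 6/2 + 6/1 = 6·H_{6}.
H_{6} = 2.45000, so E[T] = 14.70000.

14.7000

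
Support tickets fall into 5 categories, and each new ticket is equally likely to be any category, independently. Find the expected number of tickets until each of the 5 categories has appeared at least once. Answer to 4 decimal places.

After k distinct categories have appeared, the next ticket gives a new one with probability (5-k)/5, so the expected wait for the (k+1)-th is 5/(5-k).
E[T] = 5/5 + 5/4 + 5/3 + 5/2 + 5/1 = 5·H_{5}.
H_{5} = 2.28333, so E[T] = 11.41667.

11.4167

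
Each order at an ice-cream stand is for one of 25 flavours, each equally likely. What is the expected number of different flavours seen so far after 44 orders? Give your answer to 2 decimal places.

20.85

For each flavour, P(seen in 44 orders) = 1 - (24/25)^44 = 0.834.
By linearity of expectation, E[distinct seen] = 25·(1 - (24/25)^44) = 20.852.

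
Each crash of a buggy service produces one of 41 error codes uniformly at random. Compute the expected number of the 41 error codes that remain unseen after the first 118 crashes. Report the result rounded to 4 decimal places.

2.2252

For each error code, P(unseen after 118) = (40/41)^118 = 0.05427.
By linearity of expectation, E[unseen] = 41·(40/41)^118 = 2.22519.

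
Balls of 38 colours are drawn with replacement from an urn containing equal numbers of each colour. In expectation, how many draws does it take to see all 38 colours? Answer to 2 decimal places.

160.66

After k distinct colours have appeared, the next draw gives a new one with probability (38-k)/38, so the expected wait for the (k+1)-th is 38/(38-k).
E[T] = 38/38 + 38/37 + 38/36 + ... + 38/2 + 38/1 = 38·H_{38}.
H_{38} = 4.228, so E[T] = 160.660.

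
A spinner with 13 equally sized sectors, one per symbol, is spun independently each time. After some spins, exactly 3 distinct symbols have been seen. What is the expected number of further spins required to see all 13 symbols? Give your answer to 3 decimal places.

With k distinct symbols already seen, the next new one takes an expected 13/(13-k) spins.
Sum over k = 3,...,12: E = 13/10 + 13/9 + 13/8 + ... + 13/2 + 13/1 = 38.0766.

38.077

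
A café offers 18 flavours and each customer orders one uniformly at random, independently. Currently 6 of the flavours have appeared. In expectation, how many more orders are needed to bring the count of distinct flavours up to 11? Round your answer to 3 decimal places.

With k distinct flavours already seen, the next new one takes an expected 18/(18-k) orders.
Sum over k = 6,...,10: E = 18/12 + 18/11 + 18/10 + 18/9 + 18/8 = 9.1864.

9.186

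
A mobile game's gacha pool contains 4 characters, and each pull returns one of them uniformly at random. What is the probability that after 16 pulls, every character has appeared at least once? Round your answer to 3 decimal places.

By inclusion–exclusion over which characters are missing,
P(all seen) = Σ_{j=0}^{4} (-1)^j C(4,j)((4-j)/4)^16
= 1.0000 - 0.0401 + 0.0001 - 0.0000 + 0.0000
= 0.9600.

0.960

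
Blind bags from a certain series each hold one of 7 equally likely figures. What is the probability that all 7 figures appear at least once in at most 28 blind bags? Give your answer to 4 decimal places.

By inclusion–exclusion over which figures are missing,
P(all seen) = Σ_{j=0}^{7} (-1)^j C(7,j)((7-j)/7)^28
= 1.00000 - 0.09345 + 0.00170 - 0.00001 + 0.00000 - 0.00000 + 0.00000 - 0.00000
= 0.90824.

0.9082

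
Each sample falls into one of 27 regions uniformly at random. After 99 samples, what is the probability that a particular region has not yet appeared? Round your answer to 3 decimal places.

Each sample misses the fixed region with probability (27-1)/27 = 26/27, independently.
P(still missing after 99) = (26/27)^99 = 0.0238.

0.024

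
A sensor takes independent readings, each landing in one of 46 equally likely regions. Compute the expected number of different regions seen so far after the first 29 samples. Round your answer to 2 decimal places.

For each region, P(seen in 29 samples) = 1 - (45/46)^29 = 0.471.
By linearity of expectation, E[distinct seen] = 46·(1 - (45/46)^29) = 21.681.

21.68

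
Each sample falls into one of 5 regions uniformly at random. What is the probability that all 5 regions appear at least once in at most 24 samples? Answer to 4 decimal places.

0.9764

By inclusion–exclusion over which regions are missing,
P(all seen) = Σ_{j=0}^{5} (-1)^j C(5,j)((5-j)/5)^24
= 1.00000 - 0.02361 + 0.00005 - 0.00000 + 0.00000 - 0.00000
= 0.97644.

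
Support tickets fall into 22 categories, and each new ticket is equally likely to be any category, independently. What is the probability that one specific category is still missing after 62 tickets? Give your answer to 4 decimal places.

0.0559

Each ticket misses the fixed category with probability (22-1)/22 = 21/22, independently.
P(still missing after 62) = (21/22)^62 = 0.05590.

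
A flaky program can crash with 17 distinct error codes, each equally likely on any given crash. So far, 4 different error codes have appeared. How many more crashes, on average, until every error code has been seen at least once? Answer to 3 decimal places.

With k distinct error codes already seen, the next new one takes an expected 17/(17-k) crashes.
Sum over k = 4,...,16: E = 17/13 + 17/12 + 17/11 + ... + 17/2 + 17/1 = 54.0623.

54.062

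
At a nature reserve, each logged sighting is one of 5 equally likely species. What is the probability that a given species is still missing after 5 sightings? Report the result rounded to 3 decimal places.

Each sighting misses the fixed species with probability (5-1)/5 = 4/5, independently.
P(still missing after 5) = (4/5)^5 = 0.3277.

0.328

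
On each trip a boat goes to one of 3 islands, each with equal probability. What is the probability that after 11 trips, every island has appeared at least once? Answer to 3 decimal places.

0.965

Let A_i be the event that island i is missing after 11 trips. By inclusion–exclusion on the A_i,
P(all seen) = Σ_{j=0}^{3} (-1)^j C(3,j)((3-j)/3)^11
= 1.0000 - 0.0347 + 0.0000 - 0.0000
= 0.9653.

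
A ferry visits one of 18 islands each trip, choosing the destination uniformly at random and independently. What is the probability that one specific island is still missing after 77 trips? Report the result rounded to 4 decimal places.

0.0123

On each trip the fixed island fails to appear with probability 17/18.
P(still missing after 77) = (17/18)^77 = 0.01226.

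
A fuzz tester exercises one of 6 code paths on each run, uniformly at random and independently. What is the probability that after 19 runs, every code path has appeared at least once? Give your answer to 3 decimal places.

0.819

Let A_i be the event that code path i is missing after 19 runs. By inclusion–exclusion on the A_i,
P(all seen) = Σ_{j=0}^{6} (-1)^j C(6,j)((6-j)/6)^19
= 1.0000 - 0.1878 + 0.0068 - 0.0000 + 0.0000 - 0.0000 + 0.0000
= 0.8189.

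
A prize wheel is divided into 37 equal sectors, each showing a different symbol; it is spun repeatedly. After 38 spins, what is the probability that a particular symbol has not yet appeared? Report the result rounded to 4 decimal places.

Each spin misses the fixed symbol with probability (37-1)/37 = 36/37, independently.
P(still missing after 38) = (36/37)^38 = 0.35304.

0.3530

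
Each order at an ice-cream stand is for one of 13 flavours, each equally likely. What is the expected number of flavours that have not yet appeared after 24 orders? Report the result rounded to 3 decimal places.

For each flavour, P(unseen after 24) = (12/13)^24 = 0.1465.
By linearity of expectation, E[unseen] = 13·(12/13)^24 = 1.9039.

1.904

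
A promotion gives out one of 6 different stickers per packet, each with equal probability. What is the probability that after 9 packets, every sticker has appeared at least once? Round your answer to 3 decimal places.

Let A_i be the event that sticker i is missing after 9 packets. By inclusion–exclusion on the A_i,
P(all seen) = Σ_{j=0}^{6} (-1)^j C(6,j)((6-j)/6)^9
= 1.0000 - 1.1628 + 0.3902 - 0.0391 + 0.0008 - 0.0000 + 0.0000
= 0.1890.

0.189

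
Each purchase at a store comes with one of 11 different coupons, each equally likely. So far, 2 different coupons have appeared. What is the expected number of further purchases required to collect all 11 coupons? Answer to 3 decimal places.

With k distinct coupons already seen, the next new one takes an expected 11/(11-k) purchases.
Sum over k = 2,...,10: E = 11/9 + 11/8 + 11/7 + ... + 11/2 + 11/1 = 31.1187.

31.119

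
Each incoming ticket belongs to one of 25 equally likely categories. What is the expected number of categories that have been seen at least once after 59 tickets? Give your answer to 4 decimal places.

22.7512

For each category, P(seen in 59 tickets) = 1 - (24/25)^59 = 0.91005.
By linearity of expectation, E[distinct seen] = 25·(1 - (24/25)^59) = 22.75124.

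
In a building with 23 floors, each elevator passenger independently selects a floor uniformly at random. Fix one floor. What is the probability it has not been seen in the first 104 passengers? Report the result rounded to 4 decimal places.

0.0098

On each passenger the fixed floor fails to appear with probability 22/23.
P(still missing after 104) = (22/23)^104 = 0.00982.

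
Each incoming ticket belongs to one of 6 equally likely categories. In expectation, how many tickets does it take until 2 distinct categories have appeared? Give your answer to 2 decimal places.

2.20

With k distinct categories already seen, the next new one arrives after an expected 6/(6-k) tickets.
Sum over k = 0,...,1: E = 6/6 + 6/5 = 2.200.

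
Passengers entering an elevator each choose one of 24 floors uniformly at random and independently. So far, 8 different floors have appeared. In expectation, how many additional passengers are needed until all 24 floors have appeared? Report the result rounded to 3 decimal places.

With k distinct floors already seen, the next new one takes an expected 24/(24-k) passengers.
Sum over k = 8,...,23: E = 24/16 + 24/15 + 24/14 + ... + 24/2 + 24/1 = 81.1375.

81.137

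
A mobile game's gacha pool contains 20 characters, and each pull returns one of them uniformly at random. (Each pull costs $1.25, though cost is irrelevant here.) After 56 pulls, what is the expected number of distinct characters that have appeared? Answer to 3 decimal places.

For each character, P(seen in 56 pulls) = 1 - (19/20)^56 = 0.9434.
By linearity of expectation, E[distinct seen] = 20·(1 - (19/20)^56) = 18.8688.

18.869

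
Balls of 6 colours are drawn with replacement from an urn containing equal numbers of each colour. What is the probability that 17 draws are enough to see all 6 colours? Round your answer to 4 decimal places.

By inclusion–exclusion over which colours are missing,
P(all seen) = Σ_{j=0}^{6} (-1)^j C(6,j)((6-j)/6)^17
= 1.00000 - 0.27044 + 0.01522 - 0.00015 + 0.00000 - 0.00000 + 0.00000
= 0.74463.

0.7446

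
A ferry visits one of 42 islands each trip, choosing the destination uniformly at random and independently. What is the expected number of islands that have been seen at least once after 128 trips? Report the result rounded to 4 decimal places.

For each island, P(seen in 128 trips) = 1 - (41/42)^128 = 0.95425.
By linearity of expectation, E[distinct seen] = 42·(1 - (41/42)^128) = 40.07835.

40.0784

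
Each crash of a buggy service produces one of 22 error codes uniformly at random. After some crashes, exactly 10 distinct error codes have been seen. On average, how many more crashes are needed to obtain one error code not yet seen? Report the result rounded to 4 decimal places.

Each crash yields a new error code with probability (22-10)/22 = 12/22, so the wait is geometric with mean 22/12.
E = 22/12 = 1.83333.

1.8333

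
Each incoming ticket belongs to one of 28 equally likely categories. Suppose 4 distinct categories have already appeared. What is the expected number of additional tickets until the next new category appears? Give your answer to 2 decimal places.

1.17

The number of tickets until the next new category is geometric with success probability 24/28, so its mean is 28/24.
E = 28/24 = 1.167.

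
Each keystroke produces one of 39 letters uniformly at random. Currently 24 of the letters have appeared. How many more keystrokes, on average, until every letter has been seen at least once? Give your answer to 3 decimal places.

With k distinct letters already seen, the next new one takes an expected 39/(39-k) keystrokes.
Sum over k = 24,...,38: E = 39/15 + 39/14 + 39/13 + ... + 39/2 + 39/1 = 129.4109.

129.411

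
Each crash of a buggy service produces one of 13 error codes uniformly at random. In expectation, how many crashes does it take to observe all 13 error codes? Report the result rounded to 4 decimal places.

41.3417

After k distinct error codes have appeared, the next crash gives a new one with probability (13-k)/13, so the expected wait for the (k+1)-th is 13/(13-k).
E[T] = 13/13 + 13/12 + 13/11 + ... + 13/2 + 13/1 = 13·H_{13}.
H_{13} = 3.18013, so E[T] = 41.34174.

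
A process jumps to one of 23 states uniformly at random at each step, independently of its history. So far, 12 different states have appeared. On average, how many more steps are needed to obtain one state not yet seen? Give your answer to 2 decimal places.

2.09

The number of steps until the next new state is geometric with success probability 11/23, so its mean is 23/11.
E = 23/11 = 2.091.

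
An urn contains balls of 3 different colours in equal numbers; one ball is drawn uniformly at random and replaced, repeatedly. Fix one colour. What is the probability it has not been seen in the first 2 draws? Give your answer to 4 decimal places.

0.4444

On each draw the fixed colour fails to appear with probability 2/3.
P(still missing after 2) = (2/3)^2 = 0.44444.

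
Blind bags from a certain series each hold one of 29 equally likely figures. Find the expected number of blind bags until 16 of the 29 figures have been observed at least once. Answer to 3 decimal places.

Going from k to k+1 distinct takes a geometric number of blind bags with mean 29/(29-k).
Sum over k = 0,...,15: E = 29/29 + 29/28 + 29/27 + ... + 29/15 + 29/14 = 22.6641.

22.664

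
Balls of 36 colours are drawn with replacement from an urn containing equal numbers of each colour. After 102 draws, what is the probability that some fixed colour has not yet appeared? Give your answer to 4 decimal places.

On each draw the fixed colour fails to appear with probability 35/36.
P(still missing after 102) = (35/36)^102 = 0.05650.

0.0565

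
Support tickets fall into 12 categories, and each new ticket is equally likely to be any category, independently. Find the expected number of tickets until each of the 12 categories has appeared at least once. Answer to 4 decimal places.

Split into phases: going from k distinct to k+1 distinct takes on average 12/(12-k) tickets.
E[T] = 12/12 + 12/11 + 12/10 + ... + 12/2 + 12/1 = 12·H_{12}.
H_{12} = 3.10321, so E[T] = 37.23853.

37.2385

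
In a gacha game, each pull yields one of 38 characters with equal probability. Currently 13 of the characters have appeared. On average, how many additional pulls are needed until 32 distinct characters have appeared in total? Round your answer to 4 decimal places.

From k distinct to k+1 distinct takes on average 38/(38-k) pulls.
Sum over k = 13,...,31: E = 38/25 + 38/24 + 38/23 + ... + 38/8 + 38/7 = 51.90641.

51.9064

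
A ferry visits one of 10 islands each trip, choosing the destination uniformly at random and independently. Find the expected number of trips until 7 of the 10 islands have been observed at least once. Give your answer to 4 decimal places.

Going from k to k+1 distinct takes a geometric number of trips with mean 10/(10-k).
Sum over k = 0,...,6: E = 10/10 + 10/9 + 10/8 + ... + 10/5 + 10/4 = 10.95635.

10.9563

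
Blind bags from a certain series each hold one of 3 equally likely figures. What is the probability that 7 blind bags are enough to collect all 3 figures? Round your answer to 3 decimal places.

By inclusion–exclusion over which figures are missing,
P(all seen) = Σ_{j=0}^{3} (-1)^j C(3,j)((3-j)/3)^7
= 1.0000 - 0.1756 + 0.0014 - 0.0000
= 0.8258.

0.826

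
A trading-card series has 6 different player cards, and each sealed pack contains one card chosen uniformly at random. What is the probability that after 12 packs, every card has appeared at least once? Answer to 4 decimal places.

0.4378

By inclusion–exclusion over which cards are missing,
P(all seen) = Σ_{j=0}^{6} (-1)^j C(6,j)((6-j)/6)^12
= 1.00000 - 0.67294 + 0.11561 - 0.00488 + 0.00003 - 0.00000 + 0.00000
= 0.43782.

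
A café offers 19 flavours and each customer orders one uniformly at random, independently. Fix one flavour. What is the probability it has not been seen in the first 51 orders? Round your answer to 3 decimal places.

0.063

On each order the fixed flavour fails to appear with probability 18/19.
P(still missing after 51) = (18/19)^51 = 0.0635.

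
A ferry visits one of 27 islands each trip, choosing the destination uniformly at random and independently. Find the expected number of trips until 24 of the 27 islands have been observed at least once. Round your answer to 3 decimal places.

Going from k to k+1 distinct takes a geometric number of trips with mean 27/(27-k).
Sum over k = 0,...,23: E = 27/27 + 27/26 + 27/25 + ... + 27/5 + 27/4 = 55.5693.

55.569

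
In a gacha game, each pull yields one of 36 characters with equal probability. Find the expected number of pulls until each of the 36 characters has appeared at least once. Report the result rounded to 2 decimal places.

Split into phases: going from k distinct to k+1 distinct takes on average 36/(36-k) pulls.
E[T] = 36/36 + 36/35 + 36/34 + ... + 36/2 + 36/1 = 36·H_{36}.
H_{36} = 4.175, so E[T] = 150.284.

150.28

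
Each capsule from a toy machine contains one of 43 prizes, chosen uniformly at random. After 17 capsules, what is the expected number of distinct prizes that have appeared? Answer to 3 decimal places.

14.177

For each prize, P(seen in 17 capsules) = 1 - (42/43)^17 = 0.3297.
By linearity of expectation, E[distinct seen] = 43·(1 - (42/43)^17) = 14.1768.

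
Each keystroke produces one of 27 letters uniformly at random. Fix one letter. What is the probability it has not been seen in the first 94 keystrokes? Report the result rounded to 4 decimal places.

0.0288

Each keystroke misses the fixed letter with probability (27-1)/27 = 26/27, independently.
P(still missing after 94) = (26/27)^94 = 0.02879.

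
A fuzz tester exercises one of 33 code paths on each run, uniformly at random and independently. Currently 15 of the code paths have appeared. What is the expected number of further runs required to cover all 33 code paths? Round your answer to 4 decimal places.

The wait to go from k to k+1 distinct code paths is geometric with mean 33/(33-k).
Sum over k = 15,...,32: E = 33/18 + 33/17 + 33/16 + ... + 33/2 + 33/1 = 115.33857.

115.3386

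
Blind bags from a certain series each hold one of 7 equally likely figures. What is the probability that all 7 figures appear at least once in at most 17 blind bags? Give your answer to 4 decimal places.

Let A_i be the event that figure i is missing after 17 blind bags. By inclusion–exclusion on the A_i,
P(all seen) = Σ_{j=0}^{7} (-1)^j C(7,j)((7-j)/7)^17
= 1.00000 - 0.50933 + 0.06887 - 0.00258 + 0.00002 - 0.00000 + 0.00000 - 0.00000
= 0.55697.

0.5570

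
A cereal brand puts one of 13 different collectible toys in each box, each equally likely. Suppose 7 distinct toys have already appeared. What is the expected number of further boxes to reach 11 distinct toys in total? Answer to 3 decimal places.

The wait to go from k to k+1 distinct toys is geometric with mean 13/(13-k).
Sum over k = 7,...,10: E = 13/6 + 13/5 + 13/4 + 13/3 = 12.3500.

12.350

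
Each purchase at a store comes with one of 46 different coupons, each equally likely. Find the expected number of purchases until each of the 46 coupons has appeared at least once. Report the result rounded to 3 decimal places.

After k distinct coupons have appeared, the next purchase gives a new one with probability (46-k)/46, so the expected wait for the (k+1)-th is 46/(46-k).
E[T] = 46/46 + 46/45 + 46/44 + ... + 46/2 + 46/1 = 46·H_{46}.
H_{46} = 4.4167, so E[T] = 203.1676.

203.168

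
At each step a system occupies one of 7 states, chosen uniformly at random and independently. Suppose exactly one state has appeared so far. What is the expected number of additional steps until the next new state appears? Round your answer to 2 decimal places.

Each step yields a new state with probability (7-1)/7 = 6/7, so the wait is geometric with mean 7/6.
E = 7/6 = 1.167.

1.17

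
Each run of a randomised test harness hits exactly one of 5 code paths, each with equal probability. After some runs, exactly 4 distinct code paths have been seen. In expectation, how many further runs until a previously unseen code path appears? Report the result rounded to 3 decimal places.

5.000

The number of runs until the next new code path is geometric with success probability 1/5, so its mean is 5/1.
E = 5/1 = 5.0000.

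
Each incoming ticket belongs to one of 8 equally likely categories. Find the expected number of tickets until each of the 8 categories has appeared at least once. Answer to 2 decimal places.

21.74

Split into phases: going from k distinct to k+1 distinct takes on average 8/(8-k) tickets.
E[T] = 8/8 + 8/7 + 8/6 + ... + 8/2 + 8/1 = 8·H_{8}.
H_{8} = 2.718, so E[T] = 21.743.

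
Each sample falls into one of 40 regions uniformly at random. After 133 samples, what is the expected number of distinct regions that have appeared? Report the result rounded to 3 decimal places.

For each region, P(seen in 133 samples) = 1 - (39/40)^133 = 0.9655.
By linearity of expectation, E[distinct seen] = 40·(1 - (39/40)^133) = 38.6207.

38.621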